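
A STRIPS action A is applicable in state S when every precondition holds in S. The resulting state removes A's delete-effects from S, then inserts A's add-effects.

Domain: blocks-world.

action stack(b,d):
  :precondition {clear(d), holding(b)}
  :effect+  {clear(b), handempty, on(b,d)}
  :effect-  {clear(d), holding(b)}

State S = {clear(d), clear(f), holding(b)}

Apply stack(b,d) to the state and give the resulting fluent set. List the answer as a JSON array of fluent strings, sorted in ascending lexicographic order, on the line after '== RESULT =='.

Compute (S \ del) ∪ add:
  pre ⊆ S: {clear(d), holding(b)} ⊆ S  — applicable
  S \ del = {clear(f)}
  ∪ add   = {clear(b), clear(f), handempty, on(b,d)}

== RESULT ==
["clear(b)", "clear(f)", "handempty", "on(b,d)"]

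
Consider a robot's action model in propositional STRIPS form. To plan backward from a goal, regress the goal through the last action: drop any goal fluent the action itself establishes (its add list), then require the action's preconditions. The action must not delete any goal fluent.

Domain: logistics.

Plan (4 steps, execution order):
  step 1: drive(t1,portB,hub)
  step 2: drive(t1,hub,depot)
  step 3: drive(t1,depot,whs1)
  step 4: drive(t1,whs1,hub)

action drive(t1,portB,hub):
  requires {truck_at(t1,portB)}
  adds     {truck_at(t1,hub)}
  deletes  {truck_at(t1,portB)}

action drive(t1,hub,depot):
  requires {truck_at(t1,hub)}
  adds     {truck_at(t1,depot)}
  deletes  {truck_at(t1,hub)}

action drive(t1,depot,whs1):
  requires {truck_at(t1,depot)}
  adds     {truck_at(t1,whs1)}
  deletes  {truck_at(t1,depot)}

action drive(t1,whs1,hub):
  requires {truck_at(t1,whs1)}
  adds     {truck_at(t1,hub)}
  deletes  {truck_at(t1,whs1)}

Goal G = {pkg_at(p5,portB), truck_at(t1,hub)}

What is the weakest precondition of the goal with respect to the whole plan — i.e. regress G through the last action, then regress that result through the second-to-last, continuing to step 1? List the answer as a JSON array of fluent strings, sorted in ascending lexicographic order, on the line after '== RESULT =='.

Regress step by step:
  through step 4 (drive(t1,whs1,hub)): drop {truck_at(t1,hub)}, keep {pkg_at(p5,portB)}, require {truck_at(t1,whs1)}
    → {pkg_at(p5,portB), truck_at(t1,whs1)}
  through step 3 (drive(t1,depot,whs1)): drop {truck_at(t1,whs1)}, keep {pkg_at(p5,portB)}, require {truck_at(t1,depot)}
    → {pkg_at(p5,portB), truck_at(t1,depot)}
  through step 2 (drive(t1,hub,depot)): drop {truck_at(t1,depot)}, keep {pkg_at(p5,portB)}, require {truck_at(t1,hub)}
    → {pkg_at(p5,portB), truck_at(t1,hub)}
  through step 1 (drive(t1,portB,hub)): drop {truck_at(t1,hub)}, keep {pkg_at(p5,portB)}, require {truck_at(t1,portB)}
    → {pkg_at(p5,portB), truck_at(t1,portB)}

== RESULT ==
["pkg_at(p5,portB)", "truck_at(t1,portB)"]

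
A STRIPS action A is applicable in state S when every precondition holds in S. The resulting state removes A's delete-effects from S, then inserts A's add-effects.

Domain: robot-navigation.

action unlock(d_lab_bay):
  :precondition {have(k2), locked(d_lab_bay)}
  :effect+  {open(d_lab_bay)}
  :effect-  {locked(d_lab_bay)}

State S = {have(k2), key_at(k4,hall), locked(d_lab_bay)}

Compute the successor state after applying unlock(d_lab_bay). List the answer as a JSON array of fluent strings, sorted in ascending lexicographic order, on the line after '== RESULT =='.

Compute (S \ del) ∪ add:
  pre ⊆ S: {have(k2), locked(d_lab_bay)} ⊆ S  — applicable
  S \ del = {have(k2), key_at(k4,hall)}
  ∪ add   = {have(k2), key_at(k4,hall), open(d_lab_bay)}

== RESULT ==
["have(k2)", "key_at(k4,hall)", "open(d_lab_bay)"]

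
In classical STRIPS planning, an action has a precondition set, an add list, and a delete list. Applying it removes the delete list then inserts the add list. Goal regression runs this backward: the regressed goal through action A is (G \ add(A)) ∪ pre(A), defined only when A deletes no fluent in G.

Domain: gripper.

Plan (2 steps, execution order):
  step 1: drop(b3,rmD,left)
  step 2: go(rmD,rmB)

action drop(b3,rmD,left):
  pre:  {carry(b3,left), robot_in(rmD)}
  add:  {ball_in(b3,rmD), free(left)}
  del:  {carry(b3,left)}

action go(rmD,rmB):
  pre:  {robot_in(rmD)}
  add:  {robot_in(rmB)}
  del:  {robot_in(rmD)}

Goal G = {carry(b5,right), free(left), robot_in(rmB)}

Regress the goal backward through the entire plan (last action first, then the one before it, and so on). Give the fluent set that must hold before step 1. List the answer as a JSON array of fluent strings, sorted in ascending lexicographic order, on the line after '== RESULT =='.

Work backward from the goal:
  through step 2 (go(rmD,rmB)): drop {robot_in(rmB)}, keep {carry(b5,right), free(left)}, require {robot_in(rmD)}
    → {carry(b5,right), free(left), robot_in(rmD)}
  through step 1 (drop(b3,rmD,left)): drop {free(left)}, keep {carry(b5,right), robot_in(rmD)}, require {carry(b3,left), robot_in(rmD)}
    → {carry(b3,left), carry(b5,right), robot_in(rmD)}

== RESULT ==
["carry(b3,left)", "carry(b5,right)", "robot_in(rmD)"]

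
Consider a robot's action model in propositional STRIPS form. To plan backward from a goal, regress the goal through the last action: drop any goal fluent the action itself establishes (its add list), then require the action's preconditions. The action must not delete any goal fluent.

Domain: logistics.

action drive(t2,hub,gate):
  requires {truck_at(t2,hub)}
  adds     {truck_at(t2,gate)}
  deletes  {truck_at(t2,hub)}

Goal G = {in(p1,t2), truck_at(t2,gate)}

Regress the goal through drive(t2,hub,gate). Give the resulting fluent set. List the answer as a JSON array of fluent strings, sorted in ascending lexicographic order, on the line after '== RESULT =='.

Regress:
  G ∩ del = {}  (empty — regression defined)
  G \ add = {in(p1,t2), truck_at(t2,gate)} \ {truck_at(t2,gate)} = {in(p1,t2)}
  ∪ pre   = {in(p1,t2)} ∪ {truck_at(t2,hub)}
          = {in(p1,t2), truck_at(t2,hub)}

== RESULT ==
["in(p1,t2)", "truck_at(t2,hub)"]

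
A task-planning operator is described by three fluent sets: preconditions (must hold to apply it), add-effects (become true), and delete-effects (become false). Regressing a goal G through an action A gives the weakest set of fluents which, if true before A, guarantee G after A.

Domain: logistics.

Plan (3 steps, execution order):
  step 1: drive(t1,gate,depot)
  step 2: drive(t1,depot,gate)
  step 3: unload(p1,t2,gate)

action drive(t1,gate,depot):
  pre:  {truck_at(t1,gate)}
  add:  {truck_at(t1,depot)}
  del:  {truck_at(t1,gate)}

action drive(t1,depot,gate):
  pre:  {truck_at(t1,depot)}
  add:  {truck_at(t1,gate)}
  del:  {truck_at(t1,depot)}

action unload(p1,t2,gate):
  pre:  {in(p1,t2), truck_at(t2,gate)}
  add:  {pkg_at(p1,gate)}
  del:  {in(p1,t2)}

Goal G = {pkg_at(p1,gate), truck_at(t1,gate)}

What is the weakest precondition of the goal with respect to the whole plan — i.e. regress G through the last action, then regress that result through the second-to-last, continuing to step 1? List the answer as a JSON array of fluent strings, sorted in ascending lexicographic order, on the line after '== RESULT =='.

Regress step by step:
  through step 3 (unload(p1,t2,gate)): drop {pkg_at(p1,gate)}, keep {truck_at(t1,gate)}, require {in(p1,t2), truck_at(t2,gate)}
    → {in(p1,t2), truck_at(t1,gate), truck_at(t2,gate)}
  through step 2 (drive(t1,depot,gate)): drop {truck_at(t1,gate)}, keep {in(p1,t2), truck_at(t2,gate)}, require {truck_at(t1,depot)}
    → {in(p1,t2), truck_at(t1,depot), truck_at(t2,gate)}
  through step 1 (drive(t1,gate,depot)): drop {truck_at(t1,depot)}, keep {in(p1,t2), truck_at(t2,gate)}, require {truck_at(t1,gate)}
    → {in(p1,t2), truck_at(t1,gate), truck_at(t2,gate)}

== RESULT ==
["in(p1,t2)", "truck_at(t1,gate)", "truck_at(t2,gate)"]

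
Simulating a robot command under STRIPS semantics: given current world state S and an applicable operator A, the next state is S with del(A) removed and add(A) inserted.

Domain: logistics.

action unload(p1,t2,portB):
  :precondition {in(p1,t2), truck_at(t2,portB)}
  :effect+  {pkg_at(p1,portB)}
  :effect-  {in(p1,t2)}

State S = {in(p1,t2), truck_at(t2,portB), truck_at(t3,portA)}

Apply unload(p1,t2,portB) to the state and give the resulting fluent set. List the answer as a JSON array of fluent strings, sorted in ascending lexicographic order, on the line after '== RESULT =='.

Progress:
  pre ⊆ S: {in(p1,t2), truck_at(t2,portB)} ⊆ S  — applicable
  S \ del = {truck_at(t2,portB), truck_at(t3,portA)}
  ∪ add   = {pkg_at(p1,portB), truck_at(t2,portB), truck_at(t3,portA)}

== RESULT ==
["pkg_at(p1,portB)", "truck_at(t2,portB)", "truck_at(t3,portA)"]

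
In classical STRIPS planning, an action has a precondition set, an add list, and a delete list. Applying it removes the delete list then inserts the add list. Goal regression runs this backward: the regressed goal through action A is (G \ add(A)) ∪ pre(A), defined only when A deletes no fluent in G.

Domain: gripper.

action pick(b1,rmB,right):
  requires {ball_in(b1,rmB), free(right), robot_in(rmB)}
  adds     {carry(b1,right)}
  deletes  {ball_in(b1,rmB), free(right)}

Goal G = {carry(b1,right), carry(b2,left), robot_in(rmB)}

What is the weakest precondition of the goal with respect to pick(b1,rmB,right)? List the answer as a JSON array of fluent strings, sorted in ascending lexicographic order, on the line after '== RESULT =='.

Regress:
  G ∩ del = {}  (empty — regression defined)
  G \ add = {carry(b1,right), carry(b2,left), robot_in(rmB)} \ {carry(b1,right)} = {carry(b2,left), robot_in(rmB)}
  ∪ pre   = {carry(b2,left), robot_in(rmB)} ∪ {ball_in(b1,rmB), free(right), robot_in(rmB)}
          = {ball_in(b1,rmB), carry(b2,left), free(right), robot_in(rmB)}

== RESULT ==
["ball_in(b1,rmB)", "carry(b2,left)", "free(right)", "robot_in(rmB)"]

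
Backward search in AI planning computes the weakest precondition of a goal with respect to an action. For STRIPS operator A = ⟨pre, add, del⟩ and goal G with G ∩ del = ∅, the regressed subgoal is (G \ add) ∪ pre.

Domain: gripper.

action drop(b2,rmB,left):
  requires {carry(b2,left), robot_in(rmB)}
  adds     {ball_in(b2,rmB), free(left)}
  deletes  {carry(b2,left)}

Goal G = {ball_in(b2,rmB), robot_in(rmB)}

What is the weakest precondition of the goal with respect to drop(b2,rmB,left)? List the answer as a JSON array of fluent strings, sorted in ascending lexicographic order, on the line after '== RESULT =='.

Compute (G \ add) ∪ pre:
  G ∩ del = {}  (empty — regression defined)
  G \ add = {ball_in(b2,rmB), robot_in(rmB)} \ {ball_in(b2,rmB), free(left)} = {robot_in(rmB)}
  ∪ pre   = {robot_in(rmB)} ∪ {carry(b2,left), robot_in(rmB)}
          = {carry(b2,left), robot_in(rmB)}

== RESULT ==
["carry(b2,left)", "robot_in(rmB)"]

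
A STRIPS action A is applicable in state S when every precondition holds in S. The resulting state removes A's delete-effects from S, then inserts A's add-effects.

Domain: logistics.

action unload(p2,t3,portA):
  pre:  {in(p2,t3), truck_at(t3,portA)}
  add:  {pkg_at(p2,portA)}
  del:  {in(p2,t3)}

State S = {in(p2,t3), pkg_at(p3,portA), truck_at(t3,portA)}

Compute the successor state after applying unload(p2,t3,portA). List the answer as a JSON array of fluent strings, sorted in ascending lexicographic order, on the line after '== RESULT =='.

Progress:
  pre ⊆ S: {in(p2,t3), truck_at(t3,portA)} ⊆ S  — applicable
  S \ del = {pkg_at(p3,portA), truck_at(t3,portA)}
  ∪ add   = {pkg_at(p2,portA), pkg_at(p3,portA), truck_at(t3,portA)}

== RESULT ==
["pkg_at(p2,portA)", "pkg_at(p3,portA)", "truck_at(t3,portA)"]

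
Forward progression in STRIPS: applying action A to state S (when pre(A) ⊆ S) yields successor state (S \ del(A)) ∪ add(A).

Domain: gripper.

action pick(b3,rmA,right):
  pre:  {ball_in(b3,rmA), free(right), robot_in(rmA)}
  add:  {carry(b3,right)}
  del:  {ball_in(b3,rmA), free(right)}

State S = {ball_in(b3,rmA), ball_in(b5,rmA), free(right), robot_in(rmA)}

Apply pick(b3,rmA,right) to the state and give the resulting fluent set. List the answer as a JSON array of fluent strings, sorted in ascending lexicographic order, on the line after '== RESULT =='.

Progress:
  pre ⊆ S: {ball_in(b3,rmA), free(right), robot_in(rmA)} ⊆ S  — applicable
  S \ del = {ball_in(b5,rmA), robot_in(rmA)}
  ∪ add   = {ball_in(b5,rmA), carry(b3,right), robot_in(rmA)}

== RESULT ==
["ball_in(b5,rmA)", "carry(b3,right)", "robot_in(rmA)"]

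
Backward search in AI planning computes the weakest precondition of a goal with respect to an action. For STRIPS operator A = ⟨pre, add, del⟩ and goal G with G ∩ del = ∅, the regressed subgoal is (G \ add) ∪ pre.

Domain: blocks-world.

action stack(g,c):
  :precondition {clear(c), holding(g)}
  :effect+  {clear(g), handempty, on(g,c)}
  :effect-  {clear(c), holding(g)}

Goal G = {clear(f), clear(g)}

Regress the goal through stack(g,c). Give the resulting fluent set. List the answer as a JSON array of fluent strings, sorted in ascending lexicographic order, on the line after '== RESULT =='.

Compute (G \ add) ∪ pre:
  G ∩ del = {}  (empty — regression defined)
  G \ add = {clear(f), clear(g)} \ {clear(g), handempty, on(g,c)} = {clear(f)}
  ∪ pre   = {clear(f)} ∪ {clear(c), holding(g)}
          = {clear(c), clear(f), holding(g)}

== RESULT ==
["clear(c)", "clear(f)", "holding(g)"]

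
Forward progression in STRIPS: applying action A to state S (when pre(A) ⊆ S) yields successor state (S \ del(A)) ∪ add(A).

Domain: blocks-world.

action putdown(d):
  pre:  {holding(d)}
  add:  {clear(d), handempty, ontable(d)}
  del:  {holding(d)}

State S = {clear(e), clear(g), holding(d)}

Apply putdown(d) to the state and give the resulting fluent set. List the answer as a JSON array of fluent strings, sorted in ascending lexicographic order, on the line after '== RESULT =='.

Compute (S \ del) ∪ add:
  pre ⊆ S: {holding(d)} ⊆ S  — applicable
  S \ del = {clear(e), clear(g)}
  ∪ add   = {clear(d), clear(e), clear(g), handempty, ontable(d)}

== RESULT ==
["clear(d)", "clear(e)", "clear(g)", "handempty", "ontable(d)"]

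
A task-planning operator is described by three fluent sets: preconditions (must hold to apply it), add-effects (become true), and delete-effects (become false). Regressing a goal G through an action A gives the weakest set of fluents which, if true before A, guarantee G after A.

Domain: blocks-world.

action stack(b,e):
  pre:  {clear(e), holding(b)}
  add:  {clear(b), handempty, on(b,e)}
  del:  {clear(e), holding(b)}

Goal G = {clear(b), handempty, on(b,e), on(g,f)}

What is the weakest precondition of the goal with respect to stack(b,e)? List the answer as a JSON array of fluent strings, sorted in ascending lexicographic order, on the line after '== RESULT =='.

Regress:
  G ∩ del = {}  (empty — regression defined)
  G \ add = {clear(b), handempty, on(b,e), on(g,f)} \ {clear(b), handempty, on(b,e)} = {on(g,f)}
  ∪ pre   = {on(g,f)} ∪ {clear(e), holding(b)}
          = {clear(e), holding(b), on(g,f)}

== RESULT ==
["clear(e)", "holding(b)", "on(g,f)"]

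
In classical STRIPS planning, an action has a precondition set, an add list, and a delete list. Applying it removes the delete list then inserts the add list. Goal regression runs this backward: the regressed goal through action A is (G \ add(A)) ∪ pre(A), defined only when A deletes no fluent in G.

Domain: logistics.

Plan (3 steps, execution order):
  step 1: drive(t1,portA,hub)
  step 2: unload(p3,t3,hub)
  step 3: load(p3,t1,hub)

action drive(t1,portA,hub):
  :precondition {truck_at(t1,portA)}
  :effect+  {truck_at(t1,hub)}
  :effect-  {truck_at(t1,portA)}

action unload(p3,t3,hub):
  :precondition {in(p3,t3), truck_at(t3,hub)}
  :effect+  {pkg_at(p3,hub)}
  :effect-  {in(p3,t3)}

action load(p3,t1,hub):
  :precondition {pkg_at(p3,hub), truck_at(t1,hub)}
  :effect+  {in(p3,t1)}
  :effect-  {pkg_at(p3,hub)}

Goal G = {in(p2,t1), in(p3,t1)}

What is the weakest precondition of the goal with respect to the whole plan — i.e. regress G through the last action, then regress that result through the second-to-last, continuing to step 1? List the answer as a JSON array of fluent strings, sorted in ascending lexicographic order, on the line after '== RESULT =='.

Work backward from the goal:
  through step 3 (load(p3,t1,hub)): drop {in(p3,t1)}, keep {in(p2,t1)}, require {pkg_at(p3,hub), truck_at(t1,hub)}
    → {in(p2,t1), pkg_at(p3,hub), truck_at(t1,hub)}
  through step 2 (unload(p3,t3,hub)): drop {pkg_at(p3,hub)}, keep {in(p2,t1), truck_at(t1,hub)}, require {in(p3,t3), truck_at(t3,hub)}
    → {in(p2,t1), in(p3,t3), truck_at(t1,hub), truck_at(t3,hub)}
  through step 1 (drive(t1,portA,hub)): drop {truck_at(t1,hub)}, keep {in(p2,t1), in(p3,t3), truck_at(t3,hub)}, require {truck_at(t1,portA)}
    → {in(p2,t1), in(p3,t3), truck_at(t1,portA), truck_at(t3,hub)}

== RESULT ==
["in(p2,t1)", "in(p3,t3)", "truck_at(t1,portA)", "truck_at(t3,hub)"]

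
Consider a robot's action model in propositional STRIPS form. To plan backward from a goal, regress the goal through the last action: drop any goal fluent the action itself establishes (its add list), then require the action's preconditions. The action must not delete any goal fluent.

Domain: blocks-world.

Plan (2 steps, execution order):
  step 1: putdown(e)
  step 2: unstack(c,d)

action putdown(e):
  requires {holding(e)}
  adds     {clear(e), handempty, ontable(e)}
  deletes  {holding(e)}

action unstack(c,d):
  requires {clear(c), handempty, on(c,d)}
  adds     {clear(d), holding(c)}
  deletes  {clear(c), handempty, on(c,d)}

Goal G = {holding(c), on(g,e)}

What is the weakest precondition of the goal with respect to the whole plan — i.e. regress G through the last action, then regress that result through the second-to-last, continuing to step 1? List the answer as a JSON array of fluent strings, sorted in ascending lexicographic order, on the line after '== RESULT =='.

Regress step by step:
  through step 2 (unstack(c,d)): drop {holding(c)}, keep {on(g,e)}, require {clear(c), handempty, on(c,d)}
    → {clear(c), handempty, on(c,d), on(g,e)}
  through step 1 (putdown(e)): drop {handempty}, keep {clear(c), on(c,d), on(g,e)}, require {holding(e)}
    → {clear(c), holding(e), on(c,d), on(g,e)}

== RESULT ==
["clear(c)", "holding(e)", "on(c,d)", "on(g,e)"]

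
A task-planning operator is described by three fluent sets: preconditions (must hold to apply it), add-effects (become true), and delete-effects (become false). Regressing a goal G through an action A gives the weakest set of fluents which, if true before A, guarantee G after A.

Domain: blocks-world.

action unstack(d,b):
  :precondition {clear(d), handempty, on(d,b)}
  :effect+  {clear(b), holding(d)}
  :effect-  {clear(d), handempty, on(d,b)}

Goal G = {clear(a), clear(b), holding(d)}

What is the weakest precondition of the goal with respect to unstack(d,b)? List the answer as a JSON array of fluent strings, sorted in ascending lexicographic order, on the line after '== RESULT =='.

Regress:
  G ∩ del = {}  (empty — regression defined)
  G \ add = {clear(a), clear(b), holding(d)} \ {clear(b), holding(d)} = {clear(a)}
  ∪ pre   = {clear(a)} ∪ {clear(d), handempty, on(d,b)}
          = {clear(a), clear(d), handempty, on(d,b)}

== RESULT ==
["clear(a)", "clear(d)", "handempty", "on(d,b)"]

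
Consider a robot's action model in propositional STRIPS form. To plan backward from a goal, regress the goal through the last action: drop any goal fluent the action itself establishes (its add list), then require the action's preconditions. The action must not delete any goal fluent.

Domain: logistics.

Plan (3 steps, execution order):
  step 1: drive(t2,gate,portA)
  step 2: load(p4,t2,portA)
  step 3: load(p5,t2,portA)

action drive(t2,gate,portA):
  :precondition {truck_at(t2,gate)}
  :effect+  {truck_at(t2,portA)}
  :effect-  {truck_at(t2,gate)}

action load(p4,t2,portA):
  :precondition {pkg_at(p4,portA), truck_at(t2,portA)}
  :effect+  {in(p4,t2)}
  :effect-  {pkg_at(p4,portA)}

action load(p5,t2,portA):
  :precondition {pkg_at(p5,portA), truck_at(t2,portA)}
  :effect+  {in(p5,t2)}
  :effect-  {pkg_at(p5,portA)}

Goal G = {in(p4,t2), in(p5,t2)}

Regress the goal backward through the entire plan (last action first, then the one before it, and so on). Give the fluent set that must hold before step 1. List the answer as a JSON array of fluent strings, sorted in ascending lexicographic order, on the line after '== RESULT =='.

Work backward from the goal:
  through step 3 (load(p5,t2,portA)): drop {in(p5,t2)}, keep {in(p4,t2)}, require {pkg_at(p5,portA), truck_at(t2,portA)}
    → {in(p4,t2), pkg_at(p5,portA), truck_at(t2,portA)}
  through step 2 (load(p4,t2,portA)): drop {in(p4,t2)}, keep {pkg_at(p5,portA), truck_at(t2,portA)}, require {pkg_at(p4,portA), truck_at(t2,portA)}
    → {pkg_at(p4,portA), pkg_at(p5,portA), truck_at(t2,portA)}
  through step 1 (drive(t2,gate,portA)): drop {truck_at(t2,portA)}, keep {pkg_at(p4,portA), pkg_at(p5,portA)}, require {truck_at(t2,gate)}
    → {pkg_at(p4,portA), pkg_at(p5,portA), truck_at(t2,gate)}

== RESULT ==
["pkg_at(p4,portA)", "pkg_at(p5,portA)", "truck_at(t2,gate)"]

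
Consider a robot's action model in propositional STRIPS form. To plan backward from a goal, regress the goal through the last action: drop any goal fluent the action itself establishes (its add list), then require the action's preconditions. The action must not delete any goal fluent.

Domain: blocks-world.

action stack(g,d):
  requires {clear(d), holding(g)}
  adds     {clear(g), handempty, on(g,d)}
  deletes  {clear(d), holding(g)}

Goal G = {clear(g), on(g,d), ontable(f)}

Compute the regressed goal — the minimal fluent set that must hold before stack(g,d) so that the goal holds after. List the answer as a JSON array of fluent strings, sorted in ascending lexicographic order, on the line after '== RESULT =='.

Compute (G \ add) ∪ pre:
  G ∩ del = {}  (empty — regression defined)
  G \ add = {clear(g), on(g,d), ontable(f)} \ {clear(g), handempty, on(g,d)} = {ontable(f)}
  ∪ pre   = {ontable(f)} ∪ {clear(d), holding(g)}
          = {clear(d), holding(g), ontable(f)}

== RESULT ==
["clear(d)", "holding(g)", "ontable(f)"]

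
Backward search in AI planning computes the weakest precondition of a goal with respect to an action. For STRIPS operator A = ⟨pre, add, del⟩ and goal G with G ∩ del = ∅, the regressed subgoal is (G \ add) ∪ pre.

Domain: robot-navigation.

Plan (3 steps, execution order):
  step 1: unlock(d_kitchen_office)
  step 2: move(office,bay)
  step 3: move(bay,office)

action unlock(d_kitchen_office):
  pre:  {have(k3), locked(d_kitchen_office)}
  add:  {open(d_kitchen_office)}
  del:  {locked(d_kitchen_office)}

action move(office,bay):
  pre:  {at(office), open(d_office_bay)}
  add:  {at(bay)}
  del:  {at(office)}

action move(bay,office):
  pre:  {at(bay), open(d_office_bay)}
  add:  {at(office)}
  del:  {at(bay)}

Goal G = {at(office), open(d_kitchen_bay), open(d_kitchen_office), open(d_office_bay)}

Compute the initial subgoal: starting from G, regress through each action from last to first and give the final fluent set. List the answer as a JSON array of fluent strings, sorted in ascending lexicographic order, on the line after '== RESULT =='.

Regress step by step:
  through step 3 (move(bay,office)): drop {at(office)}, keep {open(d_kitchen_bay), open(d_kitchen_office), open(d_office_bay)}, require {at(bay), open(d_office_bay)}
    → {at(bay), open(d_kitchen_bay), open(d_kitchen_office), open(d_office_bay)}
  through step 2 (move(office,bay)): drop {at(bay)}, keep {open(d_kitchen_bay), open(d_kitchen_office), open(d_office_bay)}, require {at(office), open(d_office_bay)}
    → {at(office), open(d_kitchen_bay), open(d_kitchen_office), open(d_office_bay)}
  through step 1 (unlock(d_kitchen_office)): drop {open(d_kitchen_office)}, keep {at(office), open(d_kitchen_bay), open(d_office_bay)}, require {have(k3), locked(d_kitchen_office)}
    → {at(office), have(k3), locked(d_kitchen_office), open(d_kitchen_bay), open(d_office_bay)}

== RESULT ==
["at(office)", "have(k3)", "locked(d_kitchen_office)", "open(d_kitchen_bay)", "open(d_office_bay)"]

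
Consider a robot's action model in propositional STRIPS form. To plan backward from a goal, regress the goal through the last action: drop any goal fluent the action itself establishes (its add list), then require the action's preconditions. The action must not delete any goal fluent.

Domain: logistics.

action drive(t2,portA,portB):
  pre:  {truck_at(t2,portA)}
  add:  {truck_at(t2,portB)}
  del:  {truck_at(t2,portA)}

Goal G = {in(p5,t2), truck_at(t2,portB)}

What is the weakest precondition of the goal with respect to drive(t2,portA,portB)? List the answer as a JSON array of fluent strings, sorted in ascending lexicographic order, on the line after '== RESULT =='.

Compute (G \ add) ∪ pre:
  G ∩ del = {}  (empty — regression defined)
  G \ add = {in(p5,t2), truck_at(t2,portB)} \ {truck_at(t2,portB)} = {in(p5,t2)}
  ∪ pre   = {in(p5,t2)} ∪ {truck_at(t2,portA)}
          = {in(p5,t2), truck_at(t2,portA)}

== RESULT ==
["in(p5,t2)", "truck_at(t2,portA)"]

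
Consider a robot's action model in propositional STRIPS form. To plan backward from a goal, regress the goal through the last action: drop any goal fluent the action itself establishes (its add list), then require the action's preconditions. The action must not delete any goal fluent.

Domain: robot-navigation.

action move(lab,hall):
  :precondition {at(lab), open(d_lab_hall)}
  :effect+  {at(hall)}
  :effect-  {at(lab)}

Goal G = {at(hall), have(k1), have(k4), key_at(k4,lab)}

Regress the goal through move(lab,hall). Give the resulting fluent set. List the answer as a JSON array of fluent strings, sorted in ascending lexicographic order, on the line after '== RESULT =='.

Regress:
  G ∩ del = {}  (empty — regression defined)
  G \ add = {at(hall), have(k1), have(k4), key_at(k4,lab)} \ {at(hall)} = {have(k1), have(k4), key_at(k4,lab)}
  ∪ pre   = {have(k1), have(k4), key_at(k4,lab)} ∪ {at(lab), open(d_lab_hall)}
          = {at(lab), have(k1), have(k4), key_at(k4,lab), open(d_lab_hall)}

== RESULT ==
["at(lab)", "have(k1)", "have(k4)", "key_at(k4,lab)", "open(d_lab_hall)"]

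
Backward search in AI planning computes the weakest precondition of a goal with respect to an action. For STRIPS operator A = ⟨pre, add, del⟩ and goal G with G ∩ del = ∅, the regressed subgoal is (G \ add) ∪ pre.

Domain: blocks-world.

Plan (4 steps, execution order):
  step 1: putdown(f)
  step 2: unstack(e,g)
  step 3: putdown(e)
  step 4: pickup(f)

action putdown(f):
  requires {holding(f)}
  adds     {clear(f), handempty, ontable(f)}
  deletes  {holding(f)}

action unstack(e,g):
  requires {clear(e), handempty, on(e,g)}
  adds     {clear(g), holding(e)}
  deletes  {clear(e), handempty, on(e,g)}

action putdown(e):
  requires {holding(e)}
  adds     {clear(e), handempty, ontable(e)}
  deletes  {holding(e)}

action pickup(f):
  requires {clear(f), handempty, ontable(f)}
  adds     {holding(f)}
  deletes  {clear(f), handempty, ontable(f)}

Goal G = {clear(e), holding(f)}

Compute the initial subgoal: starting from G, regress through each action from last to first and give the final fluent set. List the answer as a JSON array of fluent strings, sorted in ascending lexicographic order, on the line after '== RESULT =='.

Regress step by step:
  through step 4 (pickup(f)): drop {holding(f)}, keep {clear(e)}, require {clear(f), handempty, ontable(f)}
    → {clear(e), clear(f), handempty, ontable(f)}
  through step 3 (putdown(e)): drop {clear(e), handempty}, keep {clear(f), ontable(f)}, require {holding(e)}
    → {clear(f), holding(e), ontable(f)}
  through step 2 (unstack(e,g)): drop {holding(e)}, keep {clear(f), ontable(f)}, require {clear(e), handempty, on(e,g)}
    → {clear(e), clear(f), handempty, on(e,g), ontable(f)}
  through step 1 (putdown(f)): drop {clear(f), handempty, ontable(f)}, keep {clear(e), on(e,g)}, require {holding(f)}
    → {clear(e), holding(f), on(e,g)}

== RESULT ==
["clear(e)", "holding(f)", "on(e,g)"]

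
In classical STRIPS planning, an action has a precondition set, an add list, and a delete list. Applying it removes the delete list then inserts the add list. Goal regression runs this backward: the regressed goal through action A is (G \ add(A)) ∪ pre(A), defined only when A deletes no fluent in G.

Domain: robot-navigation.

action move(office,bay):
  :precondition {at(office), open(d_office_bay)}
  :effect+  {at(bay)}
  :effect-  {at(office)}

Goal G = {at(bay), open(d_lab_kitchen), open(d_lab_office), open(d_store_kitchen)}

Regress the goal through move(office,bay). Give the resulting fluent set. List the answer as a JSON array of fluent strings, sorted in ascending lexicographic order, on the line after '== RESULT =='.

Compute (G \ add) ∪ pre:
  G ∩ del = {}  (empty — regression defined)
  G \ add = {at(bay), open(d_lab_kitchen), open(d_lab_office), open(d_store_kitchen)} \ {at(bay)} = {open(d_lab_kitchen), open(d_lab_office), open(d_store_kitchen)}
  ∪ pre   = {open(d_lab_kitchen), open(d_lab_office), open(d_store_kitchen)} ∪ {at(office), open(d_office_bay)}
          = {at(office), open(d_lab_kitchen), open(d_lab_office), open(d_office_bay), open(d_store_kitchen)}

== RESULT ==
["at(office)", "open(d_lab_kitchen)", "open(d_lab_office)", "open(d_office_bay)", "open(d_store_kitchen)"]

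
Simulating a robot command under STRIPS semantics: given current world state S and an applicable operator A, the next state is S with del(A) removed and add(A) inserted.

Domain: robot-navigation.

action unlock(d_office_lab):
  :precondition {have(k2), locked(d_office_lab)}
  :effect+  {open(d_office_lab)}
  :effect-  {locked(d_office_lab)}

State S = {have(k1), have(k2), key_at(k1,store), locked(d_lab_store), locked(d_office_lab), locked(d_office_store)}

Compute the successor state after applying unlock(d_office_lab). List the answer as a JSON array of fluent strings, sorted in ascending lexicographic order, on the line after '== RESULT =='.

Compute (S \ del) ∪ add:
  pre ⊆ S: {have(k2), locked(d_office_lab)} ⊆ S  — applicable
  S \ del = {have(k1), have(k2), key_at(k1,store), locked(d_lab_store), locked(d_office_store)}
  ∪ add   = {have(k1), have(k2), key_at(k1,store), locked(d_lab_store), locked(d_office_store), open(d_office_lab)}

== RESULT ==
["have(k1)", "have(k2)", "key_at(k1,store)", "locked(d_lab_store)", "locked(d_office_store)", "open(d_office_lab)"]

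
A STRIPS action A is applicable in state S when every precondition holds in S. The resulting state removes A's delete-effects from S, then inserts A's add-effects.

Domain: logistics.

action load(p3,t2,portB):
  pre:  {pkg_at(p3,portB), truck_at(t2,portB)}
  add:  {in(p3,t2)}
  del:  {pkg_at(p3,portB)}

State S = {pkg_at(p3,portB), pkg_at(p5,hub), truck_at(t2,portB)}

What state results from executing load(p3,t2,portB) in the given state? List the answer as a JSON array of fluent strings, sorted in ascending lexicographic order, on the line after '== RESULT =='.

Progress:
  pre ⊆ S: {pkg_at(p3,portB), truck_at(t2,portB)} ⊆ S  — applicable
  S \ del = {pkg_at(p5,hub), truck_at(t2,portB)}
  ∪ add   = {in(p3,t2), pkg_at(p5,hub), truck_at(t2,portB)}

== RESULT ==
["in(p3,t2)", "pkg_at(p5,hub)", "truck_at(t2,portB)"]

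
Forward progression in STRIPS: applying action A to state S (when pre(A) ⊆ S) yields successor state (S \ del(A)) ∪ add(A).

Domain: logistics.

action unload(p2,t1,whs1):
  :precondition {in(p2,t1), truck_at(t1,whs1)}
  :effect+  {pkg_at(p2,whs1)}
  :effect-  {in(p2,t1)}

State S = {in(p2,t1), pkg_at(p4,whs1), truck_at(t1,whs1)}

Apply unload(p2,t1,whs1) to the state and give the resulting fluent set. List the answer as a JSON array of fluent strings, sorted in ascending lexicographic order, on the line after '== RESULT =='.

Compute (S \ del) ∪ add:
  pre ⊆ S: {in(p2,t1), truck_at(t1,whs1)} ⊆ S  — applicable
  S \ del = {pkg_at(p4,whs1), truck_at(t1,whs1)}
  ∪ add   = {pkg_at(p2,whs1), pkg_at(p4,whs1), truck_at(t1,whs1)}

== RESULT ==
["pkg_at(p2,whs1)", "pkg_at(p4,whs1)", "truck_at(t1,whs1)"]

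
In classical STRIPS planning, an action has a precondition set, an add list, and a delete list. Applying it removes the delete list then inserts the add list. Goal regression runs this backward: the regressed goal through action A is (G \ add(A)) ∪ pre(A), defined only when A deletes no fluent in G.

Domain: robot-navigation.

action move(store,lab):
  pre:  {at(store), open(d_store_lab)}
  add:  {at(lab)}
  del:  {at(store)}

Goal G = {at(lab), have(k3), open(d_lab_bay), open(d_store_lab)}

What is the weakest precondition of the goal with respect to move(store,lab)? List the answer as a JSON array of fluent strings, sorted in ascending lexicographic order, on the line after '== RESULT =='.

Compute (G \ add) ∪ pre:
  G ∩ del = {}  (empty — regression defined)
  G \ add = {at(lab), have(k3), open(d_lab_bay), open(d_store_lab)} \ {at(lab)} = {have(k3), open(d_lab_bay), open(d_store_lab)}
  ∪ pre   = {have(k3), open(d_lab_bay), open(d_store_lab)} ∪ {at(store), open(d_store_lab)}
          = {at(store), have(k3), open(d_lab_bay), open(d_store_lab)}

== RESULT ==
["at(store)", "have(k3)", "open(d_lab_bay)", "open(d_store_lab)"]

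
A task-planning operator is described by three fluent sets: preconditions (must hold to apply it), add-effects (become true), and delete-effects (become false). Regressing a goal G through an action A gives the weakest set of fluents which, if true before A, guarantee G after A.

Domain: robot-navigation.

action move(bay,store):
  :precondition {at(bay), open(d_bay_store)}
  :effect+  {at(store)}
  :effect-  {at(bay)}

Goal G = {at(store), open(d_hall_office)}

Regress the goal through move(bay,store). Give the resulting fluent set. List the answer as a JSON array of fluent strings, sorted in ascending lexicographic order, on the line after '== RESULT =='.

Compute (G \ add) ∪ pre:
  G ∩ del = {}  (empty — regression defined)
  G \ add = {at(store), open(d_hall_office)} \ {at(store)} = {open(d_hall_office)}
  ∪ pre   = {open(d_hall_office)} ∪ {at(bay), open(d_bay_store)}
          = {at(bay), open(d_bay_store), open(d_hall_office)}

== RESULT ==
["at(bay)", "open(d_bay_store)", "open(d_hall_office)"]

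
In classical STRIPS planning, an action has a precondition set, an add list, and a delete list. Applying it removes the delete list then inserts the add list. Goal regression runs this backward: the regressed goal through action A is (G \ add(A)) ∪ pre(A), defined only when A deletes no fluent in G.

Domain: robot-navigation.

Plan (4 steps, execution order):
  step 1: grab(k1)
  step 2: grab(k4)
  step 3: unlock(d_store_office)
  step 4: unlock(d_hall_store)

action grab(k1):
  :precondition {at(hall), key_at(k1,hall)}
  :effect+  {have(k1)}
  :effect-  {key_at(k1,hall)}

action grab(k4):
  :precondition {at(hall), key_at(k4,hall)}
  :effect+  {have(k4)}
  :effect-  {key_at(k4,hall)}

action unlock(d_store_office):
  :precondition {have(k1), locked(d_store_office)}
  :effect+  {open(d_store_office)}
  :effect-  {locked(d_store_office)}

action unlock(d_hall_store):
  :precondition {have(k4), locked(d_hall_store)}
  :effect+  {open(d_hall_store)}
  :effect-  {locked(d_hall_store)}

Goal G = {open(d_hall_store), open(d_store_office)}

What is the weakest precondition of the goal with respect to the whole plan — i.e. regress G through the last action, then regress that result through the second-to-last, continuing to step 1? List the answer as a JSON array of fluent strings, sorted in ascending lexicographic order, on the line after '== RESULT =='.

Work backward from the goal:
  through step 4 (unlock(d_hall_store)): drop {open(d_hall_store)}, keep {open(d_store_office)}, require {have(k4), locked(d_hall_store)}
    → {have(k4), locked(d_hall_store), open(d_store_office)}
  through step 3 (unlock(d_store_office)): drop {open(d_store_office)}, keep {have(k4), locked(d_hall_store)}, require {have(k1), locked(d_store_office)}
    → {have(k1), have(k4), locked(d_hall_store), locked(d_store_office)}
  through step 2 (grab(k4)): drop {have(k4)}, keep {have(k1), locked(d_hall_store), locked(d_store_office)}, require {at(hall), key_at(k4,hall)}
    → {at(hall), have(k1), key_at(k4,hall), locked(d_hall_store), locked(d_store_office)}
  through step 1 (grab(k1)): drop {have(k1)}, keep {at(hall), key_at(k4,hall), locked(d_hall_store), locked(d_store_office)}, require {at(hall), key_at(k1,hall)}
    → {at(hall), key_at(k1,hall), key_at(k4,hall), locked(d_hall_store), locked(d_store_office)}

== RESULT ==
["at(hall)", "key_at(k1,hall)", "key_at(k4,hall)", "locked(d_hall_store)", "locked(d_store_office)"]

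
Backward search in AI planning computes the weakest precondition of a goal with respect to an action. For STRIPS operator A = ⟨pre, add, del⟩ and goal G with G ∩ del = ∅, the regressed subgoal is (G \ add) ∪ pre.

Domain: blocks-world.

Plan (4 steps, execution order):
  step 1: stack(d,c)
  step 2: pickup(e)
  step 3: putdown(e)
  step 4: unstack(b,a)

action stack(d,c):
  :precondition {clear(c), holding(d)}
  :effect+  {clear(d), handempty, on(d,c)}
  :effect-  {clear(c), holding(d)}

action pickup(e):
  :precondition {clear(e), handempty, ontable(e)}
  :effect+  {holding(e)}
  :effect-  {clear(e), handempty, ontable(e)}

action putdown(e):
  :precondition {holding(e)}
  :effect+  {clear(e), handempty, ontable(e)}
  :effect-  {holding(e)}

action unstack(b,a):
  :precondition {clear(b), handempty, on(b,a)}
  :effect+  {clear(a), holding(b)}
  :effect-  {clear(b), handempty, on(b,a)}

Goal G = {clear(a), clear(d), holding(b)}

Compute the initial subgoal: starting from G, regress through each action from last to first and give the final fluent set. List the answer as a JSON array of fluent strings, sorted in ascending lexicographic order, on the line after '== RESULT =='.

Work backward from the goal:
  through step 4 (unstack(b,a)): drop {clear(a), holding(b)}, keep {clear(d)}, require {clear(b), handempty, on(b,a)}
    → {clear(b), clear(d), handempty, on(b,a)}
  through step 3 (putdown(e)): drop {handempty}, keep {clear(b), clear(d), on(b,a)}, require {holding(e)}
    → {clear(b), clear(d), holding(e), on(b,a)}
  through step 2 (pickup(e)): drop {holding(e)}, keep {clear(b), clear(d), on(b,a)}, require {clear(e), handempty, ontable(e)}
    → {clear(b), clear(d), clear(e), handempty, on(b,a), ontable(e)}
  through step 1 (stack(d,c)): drop {clear(d), handempty}, keep {clear(b), clear(e), on(b,a), ontable(e)}, require {clear(c), holding(d)}
    → {clear(b), clear(c), clear(e), holding(d), on(b,a), ontable(e)}

== RESULT ==
["clear(b)", "clear(c)", "clear(e)", "holding(d)", "on(b,a)", "ontable(e)"]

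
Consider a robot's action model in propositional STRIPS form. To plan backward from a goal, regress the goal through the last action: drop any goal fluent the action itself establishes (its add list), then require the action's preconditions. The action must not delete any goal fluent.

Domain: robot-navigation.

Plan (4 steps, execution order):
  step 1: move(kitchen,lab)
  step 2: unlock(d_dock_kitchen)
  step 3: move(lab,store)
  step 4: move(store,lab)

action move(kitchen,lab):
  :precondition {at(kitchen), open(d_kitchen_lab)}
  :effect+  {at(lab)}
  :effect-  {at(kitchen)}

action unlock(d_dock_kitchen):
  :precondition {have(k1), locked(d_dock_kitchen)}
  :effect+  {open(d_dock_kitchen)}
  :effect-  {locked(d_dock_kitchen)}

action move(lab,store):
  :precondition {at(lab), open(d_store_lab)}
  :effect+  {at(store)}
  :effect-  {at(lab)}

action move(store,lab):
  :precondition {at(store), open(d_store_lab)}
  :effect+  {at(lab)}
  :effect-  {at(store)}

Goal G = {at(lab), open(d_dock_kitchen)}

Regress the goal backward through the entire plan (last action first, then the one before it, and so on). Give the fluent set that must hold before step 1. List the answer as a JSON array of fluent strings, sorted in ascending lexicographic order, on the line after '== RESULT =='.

Regress step by step:
  through step 4 (move(store,lab)): drop {at(lab)}, keep {open(d_dock_kitchen)}, require {at(store), open(d_store_lab)}
    → {at(store), open(d_dock_kitchen), open(d_store_lab)}
  through step 3 (move(lab,store)): drop {at(store)}, keep {open(d_dock_kitchen), open(d_store_lab)}, require {at(lab), open(d_store_lab)}
    → {at(lab), open(d_dock_kitchen), open(d_store_lab)}
  through step 2 (unlock(d_dock_kitchen)): drop {open(d_dock_kitchen)}, keep {at(lab), open(d_store_lab)}, require {have(k1), locked(d_dock_kitchen)}
    → {at(lab), have(k1), locked(d_dock_kitchen), open(d_store_lab)}
  through step 1 (move(kitchen,lab)): drop {at(lab)}, keep {have(k1), locked(d_dock_kitchen), open(d_store_lab)}, require {at(kitchen), open(d_kitchen_lab)}
    → {at(kitchen), have(k1), locked(d_dock_kitchen), open(d_kitchen_lab), open(d_store_lab)}

== RESULT ==
["at(kitchen)", "have(k1)", "locked(d_dock_kitchen)", "open(d_kitchen_lab)", "open(d_store_lab)"]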